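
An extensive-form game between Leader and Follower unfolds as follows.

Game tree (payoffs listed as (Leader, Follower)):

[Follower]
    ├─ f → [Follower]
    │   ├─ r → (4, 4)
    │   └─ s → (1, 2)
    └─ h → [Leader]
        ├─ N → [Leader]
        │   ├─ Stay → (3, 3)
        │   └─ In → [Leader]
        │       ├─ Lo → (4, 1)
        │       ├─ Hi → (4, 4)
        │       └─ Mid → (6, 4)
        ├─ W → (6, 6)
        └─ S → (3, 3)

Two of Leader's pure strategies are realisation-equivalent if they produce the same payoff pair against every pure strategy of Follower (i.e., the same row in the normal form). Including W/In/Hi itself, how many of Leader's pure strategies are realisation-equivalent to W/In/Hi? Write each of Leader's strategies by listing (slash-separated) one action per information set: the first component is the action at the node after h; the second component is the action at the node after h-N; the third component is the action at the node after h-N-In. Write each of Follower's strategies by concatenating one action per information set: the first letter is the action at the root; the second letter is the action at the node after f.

Row for W/In/Hi (columns fr, fs, hr, hs): (4,4) (1,2) (6,6) (6,6).
Under W/In/Hi, Leader's choice at the node after h-N and at the node after h-N-In can never be reached regardless of what Follower does, so varying those choices leaves every outcome unchanged.
Holding the reachable choices fixed and varying the unreachable ones freely already gives 2 × 3 = 6 equivalent strategies.
No other strategy reproduces this row, so those 6 are the full class: W/Stay/Lo, W/Stay/Hi, W/Stay/Mid, W/In/Lo, W/In/Hi, W/In/Mid.

6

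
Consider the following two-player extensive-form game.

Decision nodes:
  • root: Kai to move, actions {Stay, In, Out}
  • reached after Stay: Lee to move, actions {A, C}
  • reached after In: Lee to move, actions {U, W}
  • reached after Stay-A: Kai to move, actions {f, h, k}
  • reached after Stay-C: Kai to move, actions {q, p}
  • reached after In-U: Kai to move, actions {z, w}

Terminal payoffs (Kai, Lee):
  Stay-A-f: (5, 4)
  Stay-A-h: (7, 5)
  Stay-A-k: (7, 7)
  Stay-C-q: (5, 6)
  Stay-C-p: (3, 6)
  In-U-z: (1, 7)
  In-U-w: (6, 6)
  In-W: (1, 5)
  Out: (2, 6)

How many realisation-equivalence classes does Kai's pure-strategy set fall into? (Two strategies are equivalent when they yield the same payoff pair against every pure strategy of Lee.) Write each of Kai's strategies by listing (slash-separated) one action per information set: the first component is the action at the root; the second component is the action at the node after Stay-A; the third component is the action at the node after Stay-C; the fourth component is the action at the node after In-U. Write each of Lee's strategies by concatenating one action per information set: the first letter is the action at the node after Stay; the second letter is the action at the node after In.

Kai has 36 pure strategies: Stay/f/q/z, Stay/f/q/w, Stay/f/p/z, Stay/f/p/w, Stay/h/q/z, Stay/h/q/w, Stay/h/p/z, Stay/h/p/w, Stay/k/q/z, Stay/k/q/w, Stay/k/p/z, Stay/k/p/w, In/f/q/z, In/f/q/w, In/f/p/z, In/f/p/w, In/h/q/z, In/h/q/w, In/h/p/z, In/h/p/w, In/k/q/z, In/k/q/w, In/k/p/z, In/k/p/w, Out/f/q/z, Out/f/q/w, Out/f/p/z, Out/f/p/w, Out/h/q/z, Out/h/q/w, Out/h/p/z, Out/h/p/w, Out/k/q/z, Out/k/q/w, Out/k/p/z, Out/k/p/w. Columns: AU, AW, CU, CW.
{Stay/f/q/z, Stay/f/q/w} → row (5,4) (5,4) (5,6) (5,6)
{Stay/f/p/z, Stay/f/p/w} → row (5,4) (5,4) (3,6) (3,6)
{Stay/h/q/z, Stay/h/q/w} → row (7,5) (7,5) (5,6) (5,6)
{Stay/h/p/z, Stay/h/p/w} → row (7,5) (7,5) (3,6) (3,6)
{Stay/k/q/z, Stay/k/q/w} → row (7,7) (7,7) (5,6) (5,6)
{Stay/k/p/z, Stay/k/p/w} → row (7,7) (7,7) (3,6) (3,6)
{In/f/q/z, In/f/p/z, In/h/q/z, In/h/p/z, In/k/q/z, In/k/p/z} → row (1,7) (1,5) (1,7) (1,5)
{In/f/q/w, In/f/p/w, In/h/q/w, In/h/p/w, In/k/q/w, In/k/p/w} → row (6,6) (1,5) (6,6) (1,5)
{Out/f/q/z, Out/f/q/w, Out/f/p/z, Out/f/p/w, Out/h/q/z, Out/h/q/w, Out/h/p/z, Out/h/p/w, Out/k/q/z, Out/k/q/w, Out/k/p/z, Out/k/p/w} → row (2,6) (2,6) (2,6) (2,6)
That's 9 distinct rows out of 36 strategies.

9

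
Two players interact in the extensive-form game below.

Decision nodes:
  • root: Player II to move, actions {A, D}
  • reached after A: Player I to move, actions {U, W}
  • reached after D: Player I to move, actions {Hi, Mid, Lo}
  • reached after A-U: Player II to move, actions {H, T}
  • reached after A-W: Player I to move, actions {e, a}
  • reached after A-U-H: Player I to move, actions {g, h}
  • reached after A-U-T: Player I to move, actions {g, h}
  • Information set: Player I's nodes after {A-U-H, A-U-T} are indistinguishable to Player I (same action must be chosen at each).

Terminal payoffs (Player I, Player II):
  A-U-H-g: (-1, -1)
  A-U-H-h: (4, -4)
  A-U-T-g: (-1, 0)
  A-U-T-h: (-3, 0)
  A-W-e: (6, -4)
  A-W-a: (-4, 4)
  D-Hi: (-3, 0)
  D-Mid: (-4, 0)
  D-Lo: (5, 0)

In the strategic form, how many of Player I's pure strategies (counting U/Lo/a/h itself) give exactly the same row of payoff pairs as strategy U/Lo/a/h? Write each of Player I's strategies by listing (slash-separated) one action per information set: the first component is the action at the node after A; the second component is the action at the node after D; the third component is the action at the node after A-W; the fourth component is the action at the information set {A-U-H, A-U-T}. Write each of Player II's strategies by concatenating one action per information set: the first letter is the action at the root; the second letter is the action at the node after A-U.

2

Row for U/Lo/a/h (columns AH, AT, DH, DT): (4,-4) (-3,0) (5,0) (5,0).
Under U/Lo/a/h, Player I's choice at the node after A-W can never be reached regardless of what Player II does, so varying those choices leaves every outcome unchanged.
Holding the reachable choices fixed and varying the unreachable one freely already gives 2 equivalent strategies.
No other strategy reproduces this row, so those 2 are the full class: U/Lo/e/h, U/Lo/a/h.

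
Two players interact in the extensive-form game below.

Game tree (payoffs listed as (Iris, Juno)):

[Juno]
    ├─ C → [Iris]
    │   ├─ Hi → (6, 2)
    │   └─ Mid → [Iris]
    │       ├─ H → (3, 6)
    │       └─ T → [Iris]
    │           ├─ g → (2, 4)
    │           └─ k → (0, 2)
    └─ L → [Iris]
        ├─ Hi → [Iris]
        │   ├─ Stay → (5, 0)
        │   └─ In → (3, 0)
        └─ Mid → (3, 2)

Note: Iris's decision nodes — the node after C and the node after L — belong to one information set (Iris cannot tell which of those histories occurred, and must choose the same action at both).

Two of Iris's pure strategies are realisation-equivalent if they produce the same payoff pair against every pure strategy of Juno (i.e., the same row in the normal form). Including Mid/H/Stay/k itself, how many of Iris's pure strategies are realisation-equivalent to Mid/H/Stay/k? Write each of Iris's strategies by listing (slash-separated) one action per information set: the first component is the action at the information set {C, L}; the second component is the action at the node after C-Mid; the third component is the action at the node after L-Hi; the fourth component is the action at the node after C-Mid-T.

Row for Mid/H/Stay/k (columns C, L): (3,6) (3,2).
Under Mid/H/Stay/k, Iris's choice at the node after L-Hi and at the node after C-Mid-T can never be reached regardless of what Juno does, so varying those choices leaves every outcome unchanged.
Holding the reachable choices fixed and varying the unreachable ones freely already gives 2 × 2 = 4 equivalent strategies.
No other strategy reproduces this row, so those 4 are the full class: Mid/H/Stay/g, Mid/H/Stay/k, Mid/H/In/g, Mid/H/In/k.

4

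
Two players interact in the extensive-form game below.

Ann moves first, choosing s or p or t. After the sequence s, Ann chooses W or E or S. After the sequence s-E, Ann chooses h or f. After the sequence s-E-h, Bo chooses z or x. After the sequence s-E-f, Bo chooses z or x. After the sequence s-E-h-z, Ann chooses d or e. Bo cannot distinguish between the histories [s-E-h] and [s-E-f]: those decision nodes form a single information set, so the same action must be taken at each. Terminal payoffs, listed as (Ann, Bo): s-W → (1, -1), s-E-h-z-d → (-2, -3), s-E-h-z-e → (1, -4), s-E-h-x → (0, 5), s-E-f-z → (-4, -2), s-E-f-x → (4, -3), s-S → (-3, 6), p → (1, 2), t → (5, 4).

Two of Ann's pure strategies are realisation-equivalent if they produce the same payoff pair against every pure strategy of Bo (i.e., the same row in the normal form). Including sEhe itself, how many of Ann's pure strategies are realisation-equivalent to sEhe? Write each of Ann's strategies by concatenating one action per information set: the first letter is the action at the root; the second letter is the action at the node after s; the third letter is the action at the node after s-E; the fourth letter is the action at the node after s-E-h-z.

1

Row for sEhe (columns z, x): (1,-4) (0,5).
Every one of Ann's information sets is on the play path for some reply by Bo when Ann follows sEhe.
Changing the action at any of them therefore changes at least one column, so only sEhe itself gives this row.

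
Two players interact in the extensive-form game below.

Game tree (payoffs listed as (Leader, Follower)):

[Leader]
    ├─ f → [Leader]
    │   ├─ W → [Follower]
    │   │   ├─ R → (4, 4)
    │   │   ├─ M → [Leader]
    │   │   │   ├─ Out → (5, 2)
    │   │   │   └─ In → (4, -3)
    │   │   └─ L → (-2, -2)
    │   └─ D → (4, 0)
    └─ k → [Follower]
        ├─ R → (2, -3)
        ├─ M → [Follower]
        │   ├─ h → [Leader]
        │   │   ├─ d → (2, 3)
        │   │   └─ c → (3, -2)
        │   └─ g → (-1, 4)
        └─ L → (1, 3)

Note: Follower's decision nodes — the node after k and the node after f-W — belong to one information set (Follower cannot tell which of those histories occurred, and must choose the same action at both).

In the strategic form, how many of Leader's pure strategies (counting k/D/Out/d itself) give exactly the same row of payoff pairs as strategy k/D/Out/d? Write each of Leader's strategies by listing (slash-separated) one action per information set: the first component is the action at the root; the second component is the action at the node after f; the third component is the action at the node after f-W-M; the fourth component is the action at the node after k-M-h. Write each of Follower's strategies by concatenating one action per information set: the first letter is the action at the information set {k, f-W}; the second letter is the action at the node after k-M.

Row for k/D/Out/d (columns Rh, Rg, Mh, Mg, Lh, Lg): (2,-3) (2,-3) (2,3) (-1,4) (1,3) (1,3).
Under k/D/Out/d, Leader's choice at the node after f and at the node after f-W-M can never be reached regardless of what Follower does, so varying those choices leaves every outcome unchanged.
Holding the reachable choices fixed and varying the unreachable ones freely already gives 2 × 2 = 4 equivalent strategies.
No other strategy reproduces this row, so those 4 are the full class: k/W/Out/d, k/W/In/d, k/D/Out/d, k/D/In/d.

4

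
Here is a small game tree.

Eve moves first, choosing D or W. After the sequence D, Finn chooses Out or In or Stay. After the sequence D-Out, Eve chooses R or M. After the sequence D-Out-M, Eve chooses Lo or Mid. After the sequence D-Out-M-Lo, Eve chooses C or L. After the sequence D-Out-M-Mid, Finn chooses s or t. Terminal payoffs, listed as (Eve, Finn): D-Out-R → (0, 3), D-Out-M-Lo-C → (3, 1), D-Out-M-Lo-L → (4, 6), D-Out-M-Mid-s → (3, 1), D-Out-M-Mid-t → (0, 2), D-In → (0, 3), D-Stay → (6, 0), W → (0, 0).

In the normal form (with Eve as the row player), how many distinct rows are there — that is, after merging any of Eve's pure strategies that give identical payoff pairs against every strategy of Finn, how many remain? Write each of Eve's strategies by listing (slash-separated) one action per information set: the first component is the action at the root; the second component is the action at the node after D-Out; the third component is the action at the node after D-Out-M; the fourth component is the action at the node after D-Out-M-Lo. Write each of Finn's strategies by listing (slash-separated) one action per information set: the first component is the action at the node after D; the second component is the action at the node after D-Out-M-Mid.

5

Eve has 16 pure strategies: D/R/Lo/C, D/R/Lo/L, D/R/Mid/C, D/R/Mid/L, D/M/Lo/C, D/M/Lo/L, D/M/Mid/C, D/M/Mid/L, W/R/Lo/C, W/R/Lo/L, W/R/Mid/C, W/R/Mid/L, W/M/Lo/C, W/M/Lo/L, W/M/Mid/C, W/M/Mid/L. Columns: Out/s, Out/t, In/s, In/t, Stay/s, Stay/t.
{D/R/Lo/C, D/R/Lo/L, D/R/Mid/C, D/R/Mid/L} → row (0,3) (0,3) (0,3) (0,3) (6,0) (6,0)
{D/M/Lo/C} → row (3,1) (3,1) (0,3) (0,3) (6,0) (6,0)
{D/M/Lo/L} → row (4,6) (4,6) (0,3) (0,3) (6,0) (6,0)
{D/M/Mid/C, D/M/Mid/L} → row (3,1) (0,2) (0,3) (0,3) (6,0) (6,0)
{W/R/Lo/C, W/R/Lo/L, W/R/Mid/C, W/R/Mid/L, W/M/Lo/C, W/M/Lo/L, W/M/Mid/C, W/M/Mid/L} → row (0,0) (0,0) (0,0) (0,0) (0,0) (0,0)
That's 5 distinct rows out of 16 strategies.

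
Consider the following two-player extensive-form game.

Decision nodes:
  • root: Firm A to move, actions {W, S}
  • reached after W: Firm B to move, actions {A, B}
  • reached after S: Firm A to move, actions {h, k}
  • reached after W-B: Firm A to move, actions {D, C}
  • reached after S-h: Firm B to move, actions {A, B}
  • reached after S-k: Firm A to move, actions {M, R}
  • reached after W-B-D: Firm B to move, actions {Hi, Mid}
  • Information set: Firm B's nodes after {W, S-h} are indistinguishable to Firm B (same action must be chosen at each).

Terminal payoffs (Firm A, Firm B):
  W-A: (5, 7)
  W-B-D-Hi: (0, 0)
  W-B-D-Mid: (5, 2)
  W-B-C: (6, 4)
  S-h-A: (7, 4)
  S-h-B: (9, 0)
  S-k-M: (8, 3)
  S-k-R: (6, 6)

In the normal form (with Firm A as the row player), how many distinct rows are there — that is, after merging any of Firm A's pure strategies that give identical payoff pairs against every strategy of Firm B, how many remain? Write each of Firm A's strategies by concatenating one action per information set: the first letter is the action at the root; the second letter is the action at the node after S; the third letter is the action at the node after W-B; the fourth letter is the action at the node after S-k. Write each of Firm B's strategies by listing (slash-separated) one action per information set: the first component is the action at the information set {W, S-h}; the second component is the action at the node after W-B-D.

Firm A has 16 pure strategies: WhDM, WhDR, WhCM, WhCR, WkDM, WkDR, WkCM, WkCR, ShDM, ShDR, ShCM, ShCR, SkDM, SkDR, SkCM, SkCR. Columns: A/Hi, A/Mid, B/Hi, B/Mid.
{WhDM, WhDR, WkDM, WkDR} → row (5,7) (5,7) (0,0) (5,2)
{WhCM, WhCR, WkCM, WkCR} → row (5,7) (5,7) (6,4) (6,4)
{ShDM, ShDR, ShCM, ShCR} → row (7,4) (7,4) (9,0) (9,0)
{SkDM, SkCM} → row (8,3) (8,3) (8,3) (8,3)
{SkDR, SkCR} → row (6,6) (6,6) (6,6) (6,6)
That's 5 distinct rows out of 16 strategies.

5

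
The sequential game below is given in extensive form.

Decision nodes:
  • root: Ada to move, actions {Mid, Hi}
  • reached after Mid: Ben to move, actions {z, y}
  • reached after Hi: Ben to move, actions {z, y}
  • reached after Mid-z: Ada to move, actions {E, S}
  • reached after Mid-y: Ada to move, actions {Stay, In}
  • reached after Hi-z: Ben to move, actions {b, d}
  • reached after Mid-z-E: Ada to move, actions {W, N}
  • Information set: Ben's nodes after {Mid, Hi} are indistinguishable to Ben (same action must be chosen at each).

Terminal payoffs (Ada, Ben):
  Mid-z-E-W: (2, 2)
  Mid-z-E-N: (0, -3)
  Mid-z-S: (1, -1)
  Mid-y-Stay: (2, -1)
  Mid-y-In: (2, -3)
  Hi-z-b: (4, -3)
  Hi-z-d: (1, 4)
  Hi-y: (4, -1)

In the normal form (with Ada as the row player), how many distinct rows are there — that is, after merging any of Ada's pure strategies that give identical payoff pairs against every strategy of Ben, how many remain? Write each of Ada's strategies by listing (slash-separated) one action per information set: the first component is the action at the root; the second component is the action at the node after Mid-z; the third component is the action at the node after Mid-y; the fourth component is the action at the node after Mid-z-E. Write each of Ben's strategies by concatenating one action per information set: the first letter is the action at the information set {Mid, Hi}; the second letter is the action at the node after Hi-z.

Ada has 16 pure strategies: Mid/E/Stay/W, Mid/E/Stay/N, Mid/E/In/W, Mid/E/In/N, Mid/S/Stay/W, Mid/S/Stay/N, Mid/S/In/W, Mid/S/In/N, Hi/E/Stay/W, Hi/E/Stay/N, Hi/E/In/W, Hi/E/In/N, Hi/S/Stay/W, Hi/S/Stay/N, Hi/S/In/W, Hi/S/In/N. Columns: zb, zd, yb, yd.
{Mid/E/Stay/W} → row (2,2) (2,2) (2,-1) (2,-1)
{Mid/E/Stay/N} → row (0,-3) (0,-3) (2,-1) (2,-1)
{Mid/E/In/W} → row (2,2) (2,2) (2,-3) (2,-3)
{Mid/E/In/N} → row (0,-3) (0,-3) (2,-3) (2,-3)
{Mid/S/Stay/W, Mid/S/Stay/N} → row (1,-1) (1,-1) (2,-1) (2,-1)
{Mid/S/In/W, Mid/S/In/N} → row (1,-1) (1,-1) (2,-3) (2,-3)
{Hi/E/Stay/W, Hi/E/Stay/N, Hi/E/In/W, Hi/E/In/N, Hi/S/Stay/W, Hi/S/Stay/N, Hi/S/In/W, Hi/S/In/N} → row (4,-3) (1,4) (4,-1) (4,-1)
That's 7 distinct rows out of 16 strategies.

7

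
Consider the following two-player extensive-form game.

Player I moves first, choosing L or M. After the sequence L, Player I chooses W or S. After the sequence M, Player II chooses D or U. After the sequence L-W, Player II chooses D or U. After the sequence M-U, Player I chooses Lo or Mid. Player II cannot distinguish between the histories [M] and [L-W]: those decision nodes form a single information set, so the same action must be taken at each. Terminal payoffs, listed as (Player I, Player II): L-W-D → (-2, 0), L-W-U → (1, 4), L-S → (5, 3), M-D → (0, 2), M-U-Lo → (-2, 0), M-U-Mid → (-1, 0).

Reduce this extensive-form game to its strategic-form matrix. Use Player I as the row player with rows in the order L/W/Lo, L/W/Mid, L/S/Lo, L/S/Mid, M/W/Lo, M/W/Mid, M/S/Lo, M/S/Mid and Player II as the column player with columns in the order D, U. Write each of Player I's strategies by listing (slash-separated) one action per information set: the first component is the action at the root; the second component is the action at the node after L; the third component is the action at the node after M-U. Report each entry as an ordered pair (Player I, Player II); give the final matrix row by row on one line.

Row L/W/Lo: D→(-2,0), U→(1,4)
Row L/W/Mid: D→(-2,0), U→(1,4)
Row L/S/Lo: D→(5,3), U→(5,3)
Row L/S/Mid: D→(5,3), U→(5,3)
Row M/W/Lo: D→(0,2), U→(-2,0)
Row M/W/Mid: D→(0,2), U→(-1,0)
Row M/S/Lo: D→(0,2), U→(-2,0)
Row M/S/Mid: D→(0,2), U→(-1,0)

L/W/Lo: (-2,0) (1,4) | L/W/Mid: (-2,0) (1,4) | L/S/Lo: (5,3) (5,3) | L/S/Mid: (5,3) (5,3) | M/W/Lo: (0,2) (-2,0) | M/W/Mid: (0,2) (-1,0) | M/S/Lo: (0,2) (-2,0) | M/S/Mid: (0,2) (-1,0)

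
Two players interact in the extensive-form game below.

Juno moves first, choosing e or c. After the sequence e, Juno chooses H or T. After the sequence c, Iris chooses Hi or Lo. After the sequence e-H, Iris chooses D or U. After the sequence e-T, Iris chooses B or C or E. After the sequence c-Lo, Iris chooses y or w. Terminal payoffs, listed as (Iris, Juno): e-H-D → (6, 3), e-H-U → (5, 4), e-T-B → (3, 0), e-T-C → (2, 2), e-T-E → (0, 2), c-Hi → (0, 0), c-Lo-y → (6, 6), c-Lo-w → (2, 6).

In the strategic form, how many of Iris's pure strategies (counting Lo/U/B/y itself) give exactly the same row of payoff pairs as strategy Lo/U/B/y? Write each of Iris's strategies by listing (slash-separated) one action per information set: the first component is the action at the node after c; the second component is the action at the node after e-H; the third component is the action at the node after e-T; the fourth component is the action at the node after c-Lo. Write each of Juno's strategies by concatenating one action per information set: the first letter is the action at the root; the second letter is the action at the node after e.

Row for Lo/U/B/y (columns eH, eT, cH, cT): (5,4) (3,0) (6,6) (6,6).
Every one of Iris's information sets is on the play path for some reply by Juno when Iris follows Lo/U/B/y.
Changing the action at any of them therefore changes at least one column, so only Lo/U/B/y itself gives this row.

1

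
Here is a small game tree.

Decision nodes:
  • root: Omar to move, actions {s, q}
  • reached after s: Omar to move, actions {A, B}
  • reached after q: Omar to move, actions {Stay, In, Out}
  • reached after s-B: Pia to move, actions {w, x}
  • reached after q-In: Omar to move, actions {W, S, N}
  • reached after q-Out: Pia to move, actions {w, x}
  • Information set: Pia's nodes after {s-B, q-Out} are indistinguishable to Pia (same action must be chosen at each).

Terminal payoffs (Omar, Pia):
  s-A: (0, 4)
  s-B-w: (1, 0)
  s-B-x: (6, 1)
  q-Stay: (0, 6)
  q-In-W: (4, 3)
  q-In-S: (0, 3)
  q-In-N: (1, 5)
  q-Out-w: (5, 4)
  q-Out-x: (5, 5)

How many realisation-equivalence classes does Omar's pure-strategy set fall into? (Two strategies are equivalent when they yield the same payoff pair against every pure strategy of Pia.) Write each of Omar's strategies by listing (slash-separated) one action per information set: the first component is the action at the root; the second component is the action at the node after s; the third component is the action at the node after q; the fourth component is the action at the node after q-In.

Omar has 36 pure strategies: s/A/Stay/W, s/A/Stay/S, s/A/Stay/N, s/A/In/W, s/A/In/S, s/A/In/N, s/A/Out/W, s/A/Out/S, s/A/Out/N, s/B/Stay/W, s/B/Stay/S, s/B/Stay/N, s/B/In/W, s/B/In/S, s/B/In/N, s/B/Out/W, s/B/Out/S, s/B/Out/N, q/A/Stay/W, q/A/Stay/S, q/A/Stay/N, q/A/In/W, q/A/In/S, q/A/In/N, q/A/Out/W, q/A/Out/S, q/A/Out/N, q/B/Stay/W, q/B/Stay/S, q/B/Stay/N, q/B/In/W, q/B/In/S, q/B/In/N, q/B/Out/W, q/B/Out/S, q/B/Out/N. Columns: w, x.
{s/A/Stay/W, s/A/Stay/S, s/A/Stay/N, s/A/In/W, s/A/In/S, s/A/In/N, s/A/Out/W, s/A/Out/S, s/A/Out/N} → row (0,4) (0,4)
{s/B/Stay/W, s/B/Stay/S, s/B/Stay/N, s/B/In/W, s/B/In/S, s/B/In/N, s/B/Out/W, s/B/Out/S, s/B/Out/N} → row (1,0) (6,1)
{q/A/Stay/W, q/A/Stay/S, q/A/Stay/N, q/B/Stay/W, q/B/Stay/S, q/B/Stay/N} → row (0,6) (0,6)
{q/A/In/W, q/B/In/W} → row (4,3) (4,3)
{q/A/In/S, q/B/In/S} → row (0,3) (0,3)
{q/A/In/N, q/B/In/N} → row (1,5) (1,5)
{q/A/Out/W, q/A/Out/S, q/A/Out/N, q/B/Out/W, q/B/Out/S, q/B/Out/N} → row (5,4) (5,5)
That's 7 distinct rows out of 36 strategies.

7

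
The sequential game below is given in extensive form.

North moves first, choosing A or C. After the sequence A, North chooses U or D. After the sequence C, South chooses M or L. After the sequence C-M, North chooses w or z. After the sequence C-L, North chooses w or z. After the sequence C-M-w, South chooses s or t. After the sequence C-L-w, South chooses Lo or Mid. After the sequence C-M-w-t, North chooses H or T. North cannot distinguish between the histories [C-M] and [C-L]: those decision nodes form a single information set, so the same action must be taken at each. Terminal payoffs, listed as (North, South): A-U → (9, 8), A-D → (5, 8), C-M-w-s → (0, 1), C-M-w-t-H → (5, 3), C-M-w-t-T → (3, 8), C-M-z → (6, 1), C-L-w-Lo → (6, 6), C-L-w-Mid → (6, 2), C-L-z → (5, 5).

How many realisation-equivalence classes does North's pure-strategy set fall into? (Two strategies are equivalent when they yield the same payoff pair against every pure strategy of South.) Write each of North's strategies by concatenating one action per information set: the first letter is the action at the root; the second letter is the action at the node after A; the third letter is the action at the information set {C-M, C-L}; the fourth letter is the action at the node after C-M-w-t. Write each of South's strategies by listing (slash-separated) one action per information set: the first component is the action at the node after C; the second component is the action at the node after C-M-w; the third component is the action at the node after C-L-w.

North has 16 pure strategies: AUwH, AUwT, AUzH, AUzT, ADwH, ADwT, ADzH, ADzT, CUwH, CUwT, CUzH, CUzT, CDwH, CDwT, CDzH, CDzT. Columns: M/s/Lo, M/s/Mid, M/t/Lo, M/t/Mid, L/s/Lo, L/s/Mid, L/t/Lo, L/t/Mid.
{AUwH, AUwT, AUzH, AUzT} → row (9,8) (9,8) (9,8) (9,8) (9,8) (9,8) (9,8) (9,8)
{ADwH, ADwT, ADzH, ADzT} → row (5,8) (5,8) (5,8) (5,8) (5,8) (5,8) (5,8) (5,8)
{CUwH, CDwH} → row (0,1) (0,1) (5,3) (5,3) (6,6) (6,2) (6,6) (6,2)
{CUwT, CDwT} → row (0,1) (0,1) (3,8) (3,8) (6,6) (6,2) (6,6) (6,2)
{CUzH, CUzT, CDzH, CDzT} → row (6,1) (6,1) (6,1) (6,1) (5,5) (5,5) (5,5) (5,5)
That's 5 distinct rows out of 16 strategies.

5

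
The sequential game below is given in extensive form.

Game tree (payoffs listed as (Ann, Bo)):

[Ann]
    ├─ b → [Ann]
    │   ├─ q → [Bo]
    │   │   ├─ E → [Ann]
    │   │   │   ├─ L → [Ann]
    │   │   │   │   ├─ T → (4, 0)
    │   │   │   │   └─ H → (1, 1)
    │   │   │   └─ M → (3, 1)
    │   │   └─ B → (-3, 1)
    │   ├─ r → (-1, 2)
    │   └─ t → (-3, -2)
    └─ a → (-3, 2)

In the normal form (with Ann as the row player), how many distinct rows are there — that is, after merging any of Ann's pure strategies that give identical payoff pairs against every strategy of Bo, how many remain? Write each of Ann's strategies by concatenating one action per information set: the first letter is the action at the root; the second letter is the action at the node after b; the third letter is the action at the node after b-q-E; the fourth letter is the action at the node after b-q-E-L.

6

Ann has 24 pure strategies: bqLT, bqLH, bqMT, bqMH, brLT, brLH, brMT, brMH, btLT, btLH, btMT, btMH, aqLT, aqLH, aqMT, aqMH, arLT, arLH, arMT, arMH, atLT, atLH, atMT, atMH. Columns: E, B.
{bqLT} → row (4,0) (-3,1)
{bqLH} → row (1,1) (-3,1)
{bqMT, bqMH} → row (3,1) (-3,1)
{brLT, brLH, brMT, brMH} → row (-1,2) (-1,2)
{btLT, btLH, btMT, btMH} → row (-3,-2) (-3,-2)
{aqLT, aqLH, aqMT, aqMH, arLT, arLH, arMT, arMH, atLT, atLH, atMT, atMH} → row (-3,2) (-3,2)
That's 6 distinct rows out of 24 strategies.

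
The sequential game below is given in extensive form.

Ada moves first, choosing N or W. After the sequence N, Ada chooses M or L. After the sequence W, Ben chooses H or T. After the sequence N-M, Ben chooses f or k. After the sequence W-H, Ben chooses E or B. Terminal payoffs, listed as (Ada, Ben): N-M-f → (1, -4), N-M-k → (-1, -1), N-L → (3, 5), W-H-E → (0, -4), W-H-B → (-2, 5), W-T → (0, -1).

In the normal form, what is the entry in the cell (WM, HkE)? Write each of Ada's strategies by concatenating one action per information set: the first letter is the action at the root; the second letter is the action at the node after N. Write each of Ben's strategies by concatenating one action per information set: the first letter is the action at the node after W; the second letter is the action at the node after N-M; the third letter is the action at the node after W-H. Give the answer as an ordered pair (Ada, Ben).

(0, -4)

Trace the play path from the root:
  Ada plays W
  Ben plays H at [W]
  Ben plays E at [W-H]
→ terminal payoff (0, -4).
(Ada's choice at the node after N is never reached on this path, so it doesn't affect the outcome.)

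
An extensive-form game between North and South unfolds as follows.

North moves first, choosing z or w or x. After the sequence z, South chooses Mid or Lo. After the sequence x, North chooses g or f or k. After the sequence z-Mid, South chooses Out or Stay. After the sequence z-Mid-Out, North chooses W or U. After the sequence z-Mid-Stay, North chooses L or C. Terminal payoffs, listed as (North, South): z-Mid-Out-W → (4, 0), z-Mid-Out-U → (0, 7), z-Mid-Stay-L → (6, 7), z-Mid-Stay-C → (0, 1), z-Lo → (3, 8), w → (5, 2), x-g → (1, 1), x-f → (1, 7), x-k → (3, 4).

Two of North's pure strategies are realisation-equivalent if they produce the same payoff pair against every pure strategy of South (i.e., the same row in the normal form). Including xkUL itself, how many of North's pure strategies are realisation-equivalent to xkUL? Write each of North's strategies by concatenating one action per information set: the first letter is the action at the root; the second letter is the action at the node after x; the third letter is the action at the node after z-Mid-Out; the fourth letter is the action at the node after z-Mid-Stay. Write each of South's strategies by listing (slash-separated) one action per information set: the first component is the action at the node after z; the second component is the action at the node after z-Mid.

Row for xkUL (columns Mid/Out, Mid/Stay, Lo/Out, Lo/Stay): (3,4) (3,4) (3,4) (3,4).
Under xkUL, North's choice at the node after z-Mid-Out and at the node after z-Mid-Stay can never be reached regardless of what South does, so varying those choices leaves every outcome unchanged.
Holding the reachable choices fixed and varying the unreachable ones freely already gives 2 × 2 = 4 equivalent strategies.
No other strategy reproduces this row, so those 4 are the full class: xkWL, xkWC, xkUL, xkUC.

4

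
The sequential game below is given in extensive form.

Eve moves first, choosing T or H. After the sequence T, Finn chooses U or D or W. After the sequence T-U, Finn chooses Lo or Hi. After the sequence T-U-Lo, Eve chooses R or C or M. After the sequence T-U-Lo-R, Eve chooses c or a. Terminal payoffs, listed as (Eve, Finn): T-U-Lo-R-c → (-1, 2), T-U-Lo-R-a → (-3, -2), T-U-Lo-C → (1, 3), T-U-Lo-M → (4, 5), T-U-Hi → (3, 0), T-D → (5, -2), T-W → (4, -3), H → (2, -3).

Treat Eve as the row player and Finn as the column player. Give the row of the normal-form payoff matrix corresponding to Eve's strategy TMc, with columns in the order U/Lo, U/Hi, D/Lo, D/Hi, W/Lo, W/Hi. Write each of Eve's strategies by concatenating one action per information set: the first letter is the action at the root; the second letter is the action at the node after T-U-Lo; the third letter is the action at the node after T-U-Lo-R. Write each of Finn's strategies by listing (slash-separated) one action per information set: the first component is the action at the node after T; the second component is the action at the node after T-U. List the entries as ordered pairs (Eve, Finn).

(4,5) (3,0) (5,-2) (5,-2) (4,-3) (4,-3)

vs U/Lo: Eve plays T → Finn plays U at [T] → Finn plays Lo at [T-U] → Eve plays M at [T-U-Lo] → (4, 5)
vs U/Hi: Eve plays T → Finn plays U at [T] → Finn plays Hi at [T-U] → (3, 0)
vs D/Lo: Eve plays T → Finn plays D at [T] → (5, -2)
vs D/Hi: Eve plays T → Finn plays D at [T] → (5, -2)
vs W/Lo: Eve plays T → Finn plays W at [T] → (4, -3)
vs W/Hi: Eve plays T → Finn plays W at [T] → (4, -3)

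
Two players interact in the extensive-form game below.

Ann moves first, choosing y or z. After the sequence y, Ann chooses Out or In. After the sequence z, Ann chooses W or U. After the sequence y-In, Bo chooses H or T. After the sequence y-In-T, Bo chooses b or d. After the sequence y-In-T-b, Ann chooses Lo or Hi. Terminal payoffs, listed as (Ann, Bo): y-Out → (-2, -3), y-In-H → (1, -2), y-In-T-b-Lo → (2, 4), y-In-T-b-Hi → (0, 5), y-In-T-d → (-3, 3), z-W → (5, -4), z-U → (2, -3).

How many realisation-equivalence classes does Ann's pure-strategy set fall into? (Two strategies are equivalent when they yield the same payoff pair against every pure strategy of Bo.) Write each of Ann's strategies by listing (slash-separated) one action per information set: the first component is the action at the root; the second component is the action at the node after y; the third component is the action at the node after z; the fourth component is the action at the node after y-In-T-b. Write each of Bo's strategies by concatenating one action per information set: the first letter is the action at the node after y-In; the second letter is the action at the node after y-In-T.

5

Ann has 16 pure strategies: y/Out/W/Lo, y/Out/W/Hi, y/Out/U/Lo, y/Out/U/Hi, y/In/W/Lo, y/In/W/Hi, y/In/U/Lo, y/In/U/Hi, z/Out/W/Lo, z/Out/W/Hi, z/Out/U/Lo, z/Out/U/Hi, z/In/W/Lo, z/In/W/Hi, z/In/U/Lo, z/In/U/Hi. Columns: Hb, Hd, Tb, Td.
{y/Out/W/Lo, y/Out/W/Hi, y/Out/U/Lo, y/Out/U/Hi} → row (-2,-3) (-2,-3) (-2,-3) (-2,-3)
{y/In/W/Lo, y/In/U/Lo} → row (1,-2) (1,-2) (2,4) (-3,3)
{y/In/W/Hi, y/In/U/Hi} → row (1,-2) (1,-2) (0,5) (-3,3)
{z/Out/W/Lo, z/Out/W/Hi, z/In/W/Lo, z/In/W/Hi} → row (5,-4) (5,-4) (5,-4) (5,-4)
{z/Out/U/Lo, z/Out/U/Hi, z/In/U/Lo, z/In/U/Hi} → row (2,-3) (2,-3) (2,-3) (2,-3)
That's 5 distinct rows out of 16 strategies.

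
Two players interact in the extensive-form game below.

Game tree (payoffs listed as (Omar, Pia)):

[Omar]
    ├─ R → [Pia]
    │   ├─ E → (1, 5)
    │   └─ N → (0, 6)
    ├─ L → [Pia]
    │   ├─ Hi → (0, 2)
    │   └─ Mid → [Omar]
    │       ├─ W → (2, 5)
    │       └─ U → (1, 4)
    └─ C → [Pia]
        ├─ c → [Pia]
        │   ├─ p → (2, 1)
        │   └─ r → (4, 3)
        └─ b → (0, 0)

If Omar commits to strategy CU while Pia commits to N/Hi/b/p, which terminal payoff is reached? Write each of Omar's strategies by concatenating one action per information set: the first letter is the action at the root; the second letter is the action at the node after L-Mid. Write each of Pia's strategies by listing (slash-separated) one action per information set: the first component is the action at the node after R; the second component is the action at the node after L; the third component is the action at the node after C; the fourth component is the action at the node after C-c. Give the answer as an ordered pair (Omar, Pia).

Trace the play path from the root:
  Omar plays C
  Pia plays b at [C]
→ terminal payoff (0, 0).
(Omar's choice at the node after L-Mid is never reached on this path, so it doesn't affect the outcome.)

(0, 0)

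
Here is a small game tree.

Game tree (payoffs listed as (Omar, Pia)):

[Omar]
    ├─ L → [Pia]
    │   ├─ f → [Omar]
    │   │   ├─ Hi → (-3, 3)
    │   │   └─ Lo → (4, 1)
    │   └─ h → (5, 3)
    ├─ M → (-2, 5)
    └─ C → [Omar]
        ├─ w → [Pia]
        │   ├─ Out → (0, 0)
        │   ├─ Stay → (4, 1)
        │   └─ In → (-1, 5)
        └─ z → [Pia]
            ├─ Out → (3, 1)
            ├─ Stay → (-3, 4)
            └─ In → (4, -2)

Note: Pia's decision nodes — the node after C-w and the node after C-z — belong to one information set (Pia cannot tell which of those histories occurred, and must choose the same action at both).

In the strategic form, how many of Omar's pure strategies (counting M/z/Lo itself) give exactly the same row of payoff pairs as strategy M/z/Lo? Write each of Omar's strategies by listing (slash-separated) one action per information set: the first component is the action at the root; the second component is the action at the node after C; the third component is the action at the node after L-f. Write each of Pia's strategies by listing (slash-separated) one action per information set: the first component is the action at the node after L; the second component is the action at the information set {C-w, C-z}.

4

Row for M/z/Lo (columns f/Out, f/Stay, f/In, h/Out, h/Stay, h/In): (-2,5) (-2,5) (-2,5) (-2,5) (-2,5) (-2,5).
Under M/z/Lo, Omar's choice at the node after C and at the node after L-f can never be reached regardless of what Pia does, so varying those choices leaves every outcome unchanged.
Holding the reachable choices fixed and varying the unreachable ones freely already gives 2 × 2 = 4 equivalent strategies.
No other strategy reproduces this row, so those 4 are the full class: M/w/Hi, M/w/Lo, M/z/Hi, M/z/Lo.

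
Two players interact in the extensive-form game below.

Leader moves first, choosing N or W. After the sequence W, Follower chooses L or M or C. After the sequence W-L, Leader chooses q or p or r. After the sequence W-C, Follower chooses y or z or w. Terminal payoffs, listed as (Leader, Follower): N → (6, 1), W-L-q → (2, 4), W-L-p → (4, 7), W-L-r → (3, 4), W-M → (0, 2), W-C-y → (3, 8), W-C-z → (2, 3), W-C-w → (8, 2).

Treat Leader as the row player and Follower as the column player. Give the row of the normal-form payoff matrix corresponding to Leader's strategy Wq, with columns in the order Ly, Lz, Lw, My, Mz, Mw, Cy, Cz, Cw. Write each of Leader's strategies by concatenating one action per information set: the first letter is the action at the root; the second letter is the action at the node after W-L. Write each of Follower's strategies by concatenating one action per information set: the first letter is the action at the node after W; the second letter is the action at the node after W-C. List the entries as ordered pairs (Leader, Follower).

vs Ly: Leader plays W → Follower plays L at [W] → Leader plays q at [W-L] → (2, 4)
vs Lz: Leader plays W → Follower plays L at [W] → Leader plays q at [W-L] → (2, 4)
vs Lw: Leader plays W → Follower plays L at [W] → Leader plays q at [W-L] → (2, 4)
vs My: Leader plays W → Follower plays M at [W] → (0, 2)
vs Mz: Leader plays W → Follower plays M at [W] → (0, 2)
vs Mw: Leader plays W → Follower plays M at [W] → (0, 2)
vs Cy: Leader plays W → Follower plays C at [W] → Follower plays y at [W-C] → (3, 8)
vs Cz: Leader plays W → Follower plays C at [W] → Follower plays z at [W-C] → (2, 3)
vs Cw: Leader plays W → Follower plays C at [W] → Follower plays w at [W-C] → (8, 2)

(2,4) (2,4) (2,4) (0,2) (0,2) (0,2) (3,8) (2,3) (8,2)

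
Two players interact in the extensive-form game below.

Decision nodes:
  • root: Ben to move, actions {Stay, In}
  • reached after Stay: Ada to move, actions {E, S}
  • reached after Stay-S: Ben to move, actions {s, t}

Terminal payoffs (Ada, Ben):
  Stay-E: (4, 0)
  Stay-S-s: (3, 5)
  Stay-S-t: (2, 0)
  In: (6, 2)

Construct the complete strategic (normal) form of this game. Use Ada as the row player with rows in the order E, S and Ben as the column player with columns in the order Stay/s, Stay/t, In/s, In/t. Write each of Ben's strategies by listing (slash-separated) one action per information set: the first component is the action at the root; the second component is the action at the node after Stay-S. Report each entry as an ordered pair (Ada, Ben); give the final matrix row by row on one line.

       Stay/s   Stay/t     In/s     In/t
   E    (4,0)    (4,0)    (6,2)    (6,2)
   S    (3,5)    (2,0)    (6,2)    (6,2)

E: (4,0) (4,0) (6,2) (6,2) | S: (3,5) (2,0) (6,2) (6,2)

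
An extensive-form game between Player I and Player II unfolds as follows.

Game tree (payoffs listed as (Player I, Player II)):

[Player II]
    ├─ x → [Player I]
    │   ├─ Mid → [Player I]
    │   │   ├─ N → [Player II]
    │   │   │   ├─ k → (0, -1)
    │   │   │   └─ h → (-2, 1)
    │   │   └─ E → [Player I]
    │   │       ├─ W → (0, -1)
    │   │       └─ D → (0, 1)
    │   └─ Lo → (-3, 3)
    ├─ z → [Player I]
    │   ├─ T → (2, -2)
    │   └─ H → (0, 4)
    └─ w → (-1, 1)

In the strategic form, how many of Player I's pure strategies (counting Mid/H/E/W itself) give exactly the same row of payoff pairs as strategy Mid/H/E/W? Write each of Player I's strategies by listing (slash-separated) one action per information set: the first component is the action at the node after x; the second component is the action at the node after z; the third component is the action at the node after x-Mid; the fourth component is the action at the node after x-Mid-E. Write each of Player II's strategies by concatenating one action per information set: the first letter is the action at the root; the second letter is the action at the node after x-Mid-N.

Row for Mid/H/E/W (columns xk, xh, zk, zh, wk, wh): (0,-1) (0,-1) (0,4) (0,4) (-1,1) (-1,1).
Every one of Player I's information sets is on the play path for some reply by Player II when Player I follows Mid/H/E/W.
Changing the action at any of them therefore changes at least one column, so only Mid/H/E/W itself gives this row.

1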